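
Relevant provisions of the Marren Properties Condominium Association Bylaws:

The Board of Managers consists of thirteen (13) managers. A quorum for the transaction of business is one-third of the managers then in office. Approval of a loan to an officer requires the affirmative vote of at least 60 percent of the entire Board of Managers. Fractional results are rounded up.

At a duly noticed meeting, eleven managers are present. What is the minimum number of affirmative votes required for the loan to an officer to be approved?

The loan to an officer requires three-fifths of the entire Board of Managers (13).
3/5 of 13 = 7.80, rounded up to 8.

8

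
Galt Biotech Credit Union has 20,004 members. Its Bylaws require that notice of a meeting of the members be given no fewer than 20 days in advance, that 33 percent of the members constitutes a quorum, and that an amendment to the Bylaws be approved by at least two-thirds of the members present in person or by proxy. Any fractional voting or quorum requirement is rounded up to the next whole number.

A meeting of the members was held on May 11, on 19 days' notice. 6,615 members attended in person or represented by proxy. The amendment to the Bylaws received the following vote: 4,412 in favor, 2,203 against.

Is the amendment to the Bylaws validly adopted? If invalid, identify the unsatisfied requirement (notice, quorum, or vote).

Invalid — notice requirement not satisfied.

Notice: 19 days given; 20 required. Not satisfied.
Quorum: 33% of 20,004 = 6,601.32, rounded up to 6,602; 6,615 present. Satisfied.
Vote: requires two-thirds of those present (6,615); 2/3 of 6615 = 4410, so 4,410 needed; 4,412 in favor. Satisfied.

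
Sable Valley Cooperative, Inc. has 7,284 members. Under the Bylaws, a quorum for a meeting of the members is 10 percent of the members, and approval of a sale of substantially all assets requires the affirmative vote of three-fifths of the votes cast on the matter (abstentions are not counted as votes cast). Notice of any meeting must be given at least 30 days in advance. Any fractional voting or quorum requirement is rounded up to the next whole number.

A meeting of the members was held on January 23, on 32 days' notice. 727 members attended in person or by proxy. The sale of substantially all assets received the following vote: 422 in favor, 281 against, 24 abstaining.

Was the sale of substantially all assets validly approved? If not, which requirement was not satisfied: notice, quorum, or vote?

Notice: 32 days given; 30 required. Satisfied.
Quorum: 10% of 7,284 = 728.40, rounded up to 729; 727 present. Not satisfied.
Vote: requires three-fifths of the votes cast (727 − 24 abstaining = 703); 3/5 of 703 = 421.80, rounded up to 422, so 422 needed; 422 in favor. Satisfied.

Invalid — quorum requirement not satisfied.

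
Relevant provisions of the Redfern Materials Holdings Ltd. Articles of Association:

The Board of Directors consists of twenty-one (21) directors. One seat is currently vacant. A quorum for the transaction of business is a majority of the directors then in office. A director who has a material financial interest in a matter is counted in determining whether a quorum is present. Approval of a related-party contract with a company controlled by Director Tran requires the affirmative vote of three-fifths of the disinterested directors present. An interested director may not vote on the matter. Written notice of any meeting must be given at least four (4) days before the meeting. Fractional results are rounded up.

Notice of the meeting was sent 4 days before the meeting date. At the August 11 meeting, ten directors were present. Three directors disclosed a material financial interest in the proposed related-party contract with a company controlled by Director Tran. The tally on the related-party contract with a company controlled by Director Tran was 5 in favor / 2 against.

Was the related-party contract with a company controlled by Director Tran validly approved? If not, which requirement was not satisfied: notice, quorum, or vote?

Invalid — quorum requirement not satisfied.

Notice: 4 days given; 4 required (4 ≥ 4). Satisfied.
Quorum: 10 present (interested directors count toward quorum); quorum is 11. Not satisfied.
Vote: the related-party contract with a company controlled by Director Tran requires three-fifths of the disinterested directors present (10 − 3 = 7). 3/5 of 7 = 4.20, rounded up to 5, so 5 affirmative votes are needed; 5 voted in favor. Satisfied. (Moot — without a quorum no business can be validly transacted.)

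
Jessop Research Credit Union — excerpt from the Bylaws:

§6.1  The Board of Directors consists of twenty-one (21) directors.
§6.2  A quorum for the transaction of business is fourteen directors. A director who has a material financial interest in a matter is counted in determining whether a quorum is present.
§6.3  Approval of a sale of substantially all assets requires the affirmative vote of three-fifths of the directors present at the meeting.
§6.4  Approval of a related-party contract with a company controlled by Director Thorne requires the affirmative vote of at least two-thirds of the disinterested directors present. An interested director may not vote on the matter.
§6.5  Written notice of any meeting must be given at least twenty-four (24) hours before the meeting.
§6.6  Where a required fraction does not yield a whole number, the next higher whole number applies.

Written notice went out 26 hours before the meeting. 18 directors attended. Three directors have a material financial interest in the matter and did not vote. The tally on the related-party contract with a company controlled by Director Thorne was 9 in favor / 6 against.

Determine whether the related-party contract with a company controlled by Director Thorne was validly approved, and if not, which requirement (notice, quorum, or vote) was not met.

Invalid — vote requirement not satisfied.

Notice: 26 hours given; 24 required (26 ≥ 24). Satisfied.
Quorum: 18 present (interested directors count toward quorum); quorum is 14. Satisfied.
Vote: the related-party contract with a company controlled by Director Thorne requires two-thirds of the disinterested directors present (18 − 3 = 15). 2/3 of 15 = 10, so 10 affirmative votes are needed; 9 voted in favor. Not satisfied.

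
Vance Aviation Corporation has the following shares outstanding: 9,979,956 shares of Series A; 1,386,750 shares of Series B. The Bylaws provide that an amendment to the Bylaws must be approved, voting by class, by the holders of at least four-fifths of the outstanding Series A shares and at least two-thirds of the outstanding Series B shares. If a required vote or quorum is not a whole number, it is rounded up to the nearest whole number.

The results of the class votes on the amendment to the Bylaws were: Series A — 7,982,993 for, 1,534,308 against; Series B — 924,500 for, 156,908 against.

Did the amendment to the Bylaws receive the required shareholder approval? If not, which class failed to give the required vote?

Not approved — the Series A shares did not give the required vote.

Series A: 4/5 of 9979956 = 7983964.80, rounded up to 7983965; 7,983,965 required, 7,982,993 in favor — not approved.
Series B: 2/3 of 1386750 = 924500; 924,500 required, 924,500 in favor — approved.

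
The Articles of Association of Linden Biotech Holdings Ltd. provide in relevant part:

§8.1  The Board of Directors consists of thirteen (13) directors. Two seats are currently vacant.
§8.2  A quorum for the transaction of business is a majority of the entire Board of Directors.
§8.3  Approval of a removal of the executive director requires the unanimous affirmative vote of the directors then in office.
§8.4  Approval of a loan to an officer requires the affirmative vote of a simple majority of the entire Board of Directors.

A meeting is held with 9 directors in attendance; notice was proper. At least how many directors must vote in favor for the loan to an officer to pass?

7

The loan to an officer requires a majority of the entire Board of Directors (13).
A majority of 13 is 7.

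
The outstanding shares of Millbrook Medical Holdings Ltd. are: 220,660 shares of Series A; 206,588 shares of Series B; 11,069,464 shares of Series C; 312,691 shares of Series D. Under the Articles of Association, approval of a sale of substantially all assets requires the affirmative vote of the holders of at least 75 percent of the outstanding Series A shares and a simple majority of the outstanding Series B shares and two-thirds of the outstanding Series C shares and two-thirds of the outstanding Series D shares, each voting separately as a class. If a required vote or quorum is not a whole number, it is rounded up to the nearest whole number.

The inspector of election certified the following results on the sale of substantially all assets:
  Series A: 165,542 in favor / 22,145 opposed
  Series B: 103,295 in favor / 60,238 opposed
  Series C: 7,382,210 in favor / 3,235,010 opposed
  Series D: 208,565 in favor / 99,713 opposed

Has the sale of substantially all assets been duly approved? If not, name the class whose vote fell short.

Series A: 3/4 of 220660 = 165495; 165,495 required, 165,542 in favor — approved.
Series B: a majority of 206588 is 103295; 103,295 required, 103,295 in favor — approved.
Series C: 2/3 of 11069464 = 7379642.67, rounded up to 7379643; 7,379,643 required, 7,382,210 in favor — approved.
Series D: 2/3 of 312691 = 208460.67, rounded up to 208461; 208,461 required, 208,565 in favor — approved.

Approved — every class gave the required vote.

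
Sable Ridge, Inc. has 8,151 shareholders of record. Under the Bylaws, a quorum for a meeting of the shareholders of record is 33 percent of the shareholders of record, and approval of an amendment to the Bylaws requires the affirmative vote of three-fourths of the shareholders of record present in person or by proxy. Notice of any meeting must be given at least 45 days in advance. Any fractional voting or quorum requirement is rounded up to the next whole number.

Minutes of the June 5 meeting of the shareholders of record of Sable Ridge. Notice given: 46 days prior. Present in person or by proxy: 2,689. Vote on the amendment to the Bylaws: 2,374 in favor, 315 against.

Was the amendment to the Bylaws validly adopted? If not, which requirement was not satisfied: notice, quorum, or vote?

Notice: 46 days given; 45 required. Satisfied.
Quorum: 33% of 8,151 = 2,689.83, rounded up to 2,690; 2,689 present. Not satisfied.
Vote: requires three-fourths of those present (2,689); 3/4 of 2689 = 2016.75, rounded up to 2017, so 2,017 needed; 2,374 in favor. Satisfied.

Invalid — quorum requirement not satisfied.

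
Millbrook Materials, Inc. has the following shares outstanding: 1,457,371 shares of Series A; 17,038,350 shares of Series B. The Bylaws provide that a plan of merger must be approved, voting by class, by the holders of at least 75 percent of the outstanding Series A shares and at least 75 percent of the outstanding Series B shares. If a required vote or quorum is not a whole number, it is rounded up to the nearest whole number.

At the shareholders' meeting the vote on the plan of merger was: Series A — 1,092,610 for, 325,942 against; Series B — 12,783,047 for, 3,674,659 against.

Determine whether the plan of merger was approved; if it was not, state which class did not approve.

Not approved — the Series A shares did not give the required vote.

Series A: 3/4 of 1457371 = 1093028.25, rounded up to 1093029; 1,093,029 required, 1,092,610 in favor — not approved.
Series B: 3/4 of 17038350 = 12778762.50, rounded up to 12778763; 12,778,763 required, 12,783,047 in favor — approved.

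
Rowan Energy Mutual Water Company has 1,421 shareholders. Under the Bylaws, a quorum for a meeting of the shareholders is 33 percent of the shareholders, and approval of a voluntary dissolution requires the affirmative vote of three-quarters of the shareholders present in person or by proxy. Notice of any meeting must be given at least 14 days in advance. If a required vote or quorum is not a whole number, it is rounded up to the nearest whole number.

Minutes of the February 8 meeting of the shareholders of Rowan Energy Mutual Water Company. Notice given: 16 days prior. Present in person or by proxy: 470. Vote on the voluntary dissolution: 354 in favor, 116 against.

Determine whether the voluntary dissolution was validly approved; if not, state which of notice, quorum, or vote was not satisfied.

Notice: 16 days given; 14 required. Satisfied.
Quorum: 33% of 1,421 = 468.93, rounded up to 469; 470 present. Satisfied.
Vote: requires three-fourths of those present (470); 3/4 of 470 = 352.50, rounded up to 353, so 353 needed; 354 in favor. Satisfied.

Valid — all requirements satisfied.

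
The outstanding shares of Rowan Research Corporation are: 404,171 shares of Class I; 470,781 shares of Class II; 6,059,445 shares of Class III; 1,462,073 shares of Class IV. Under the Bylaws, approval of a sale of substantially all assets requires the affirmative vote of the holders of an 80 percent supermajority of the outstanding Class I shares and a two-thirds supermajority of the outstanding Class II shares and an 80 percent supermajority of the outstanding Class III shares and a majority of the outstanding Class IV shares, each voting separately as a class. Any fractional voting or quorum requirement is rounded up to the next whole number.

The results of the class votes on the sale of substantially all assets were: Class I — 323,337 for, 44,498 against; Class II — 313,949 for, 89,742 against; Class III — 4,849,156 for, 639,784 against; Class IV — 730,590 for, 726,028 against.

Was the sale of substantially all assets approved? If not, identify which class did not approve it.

Class I: 4/5 of 404171 = 323336.80, rounded up to 323337; 323,337 required, 323,337 in favor — approved.
Class II: 2/3 of 470781 = 313854; 313,854 required, 313,949 in favor — approved.
Class III: 4/5 of 6059445 = 4847556; 4,847,556 required, 4,849,156 in favor — approved.
Class IV: a majority of 1462073 is 731037; 731,037 required, 730,590 in favor — not approved.

Not approved — the Class IV shares did not give the required vote.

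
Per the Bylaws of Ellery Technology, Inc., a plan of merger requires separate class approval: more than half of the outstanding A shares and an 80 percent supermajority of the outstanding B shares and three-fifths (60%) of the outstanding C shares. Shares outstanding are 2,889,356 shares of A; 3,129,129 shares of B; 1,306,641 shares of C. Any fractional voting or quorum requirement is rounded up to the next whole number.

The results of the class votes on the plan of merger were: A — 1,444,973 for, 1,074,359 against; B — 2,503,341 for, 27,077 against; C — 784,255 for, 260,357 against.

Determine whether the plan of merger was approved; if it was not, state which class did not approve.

Approved — every class gave the required vote.

A: a majority of 2889356 is 1444679; 1,444,679 required, 1,444,973 in favor — approved.
B: 4/5 of 3129129 = 2503303.20, rounded up to 2503304; 2,503,304 required, 2,503,341 in favor — approved.
C: 3/5 of 1306641 = 783984.60, rounded up to 783985; 783,985 required, 784,255 in favor — approved.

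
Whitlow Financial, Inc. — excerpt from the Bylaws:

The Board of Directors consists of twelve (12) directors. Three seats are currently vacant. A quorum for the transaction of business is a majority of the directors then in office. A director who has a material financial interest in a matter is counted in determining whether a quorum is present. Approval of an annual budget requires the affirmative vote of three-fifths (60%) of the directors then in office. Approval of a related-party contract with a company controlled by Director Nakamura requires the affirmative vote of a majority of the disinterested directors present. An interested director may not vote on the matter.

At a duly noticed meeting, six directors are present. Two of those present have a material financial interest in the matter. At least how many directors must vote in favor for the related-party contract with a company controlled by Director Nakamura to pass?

3

The related-party contract with a company controlled by Director Nakamura requires a majority of the disinterested directors present (6 − 2 = 4).
A majority of 4 is 3.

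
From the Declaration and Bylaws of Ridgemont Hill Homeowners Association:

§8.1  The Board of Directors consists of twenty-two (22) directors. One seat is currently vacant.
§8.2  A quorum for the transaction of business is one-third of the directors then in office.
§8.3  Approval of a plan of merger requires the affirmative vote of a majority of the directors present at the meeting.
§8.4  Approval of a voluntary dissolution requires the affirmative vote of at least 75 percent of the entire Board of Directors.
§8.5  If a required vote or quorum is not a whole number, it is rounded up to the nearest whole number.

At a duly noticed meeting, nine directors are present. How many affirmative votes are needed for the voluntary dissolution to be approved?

The voluntary dissolution requires three-fourths of the entire Board of Directors (22).
3/4 of 22 = 16.50, rounded up to 17.
(Only 9 can vote, so the voluntary dissolution cannot pass at this meeting, but the required vote is still 17.)

17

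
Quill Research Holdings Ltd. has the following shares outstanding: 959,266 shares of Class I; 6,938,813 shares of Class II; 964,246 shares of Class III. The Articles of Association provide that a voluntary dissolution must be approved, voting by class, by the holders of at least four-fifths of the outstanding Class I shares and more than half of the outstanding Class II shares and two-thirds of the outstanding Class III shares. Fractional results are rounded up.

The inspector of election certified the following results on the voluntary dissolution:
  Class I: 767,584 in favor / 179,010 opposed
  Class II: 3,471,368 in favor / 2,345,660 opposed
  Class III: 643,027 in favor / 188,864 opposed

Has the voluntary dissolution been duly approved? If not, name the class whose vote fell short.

Class I: 4/5 of 959266 = 767412.80, rounded up to 767413; 767,413 required, 767,584 in favor — approved.
Class II: a majority of 6938813 is 3469407; 3,469,407 required, 3,471,368 in favor — approved.
Class III: 2/3 of 964246 = 642830.67, rounded up to 642831; 642,831 required, 643,027 in favor — approved.

Approved — every class gave the required vote.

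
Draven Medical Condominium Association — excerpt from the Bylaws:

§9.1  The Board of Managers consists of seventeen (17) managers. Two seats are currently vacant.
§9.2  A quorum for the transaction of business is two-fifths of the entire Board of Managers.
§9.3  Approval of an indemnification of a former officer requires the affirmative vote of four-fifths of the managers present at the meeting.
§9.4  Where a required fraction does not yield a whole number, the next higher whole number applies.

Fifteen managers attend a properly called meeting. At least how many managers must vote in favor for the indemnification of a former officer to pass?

The indemnification of a former officer requires four-fifths of the managers present (15).
4/5 of 15 = 12.

12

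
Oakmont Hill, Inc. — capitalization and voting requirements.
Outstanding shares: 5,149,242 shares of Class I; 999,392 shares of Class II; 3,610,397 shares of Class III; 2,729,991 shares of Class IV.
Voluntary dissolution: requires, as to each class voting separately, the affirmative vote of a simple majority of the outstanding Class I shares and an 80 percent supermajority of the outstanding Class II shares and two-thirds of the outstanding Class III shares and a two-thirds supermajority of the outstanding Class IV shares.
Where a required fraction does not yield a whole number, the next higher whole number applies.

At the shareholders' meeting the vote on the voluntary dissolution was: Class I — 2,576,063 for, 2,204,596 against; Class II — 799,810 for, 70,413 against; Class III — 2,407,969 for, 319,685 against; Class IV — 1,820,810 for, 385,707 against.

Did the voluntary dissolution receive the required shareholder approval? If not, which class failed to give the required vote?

Class I: a majority of 5149242 is 2574622; 2,574,622 required, 2,576,063 in favor — approved.
Class II: 4/5 of 999392 = 799513.60, rounded up to 799514; 799,514 required, 799,810 in favor — approved.
Class III: 2/3 of 3610397 = 2406931.33, rounded up to 2406932; 2,406,932 required, 2,407,969 in favor — approved.
Class IV: 2/3 of 2729991 = 1819994; 1,819,994 required, 1,820,810 in favor — approved.

Approved — every class gave the required vote.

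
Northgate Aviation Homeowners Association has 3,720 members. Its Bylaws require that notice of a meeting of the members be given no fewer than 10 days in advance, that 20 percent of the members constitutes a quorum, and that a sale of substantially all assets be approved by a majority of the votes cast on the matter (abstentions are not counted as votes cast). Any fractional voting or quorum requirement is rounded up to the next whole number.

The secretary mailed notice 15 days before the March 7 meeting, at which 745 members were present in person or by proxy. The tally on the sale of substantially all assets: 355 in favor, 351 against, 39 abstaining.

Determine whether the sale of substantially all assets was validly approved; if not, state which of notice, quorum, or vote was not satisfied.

Notice: 15 days given; 10 required. Satisfied.
Quorum: 20% of 3,720 = 744; 745 present. Satisfied.
Vote: requires a majority of the votes cast (745 − 39 abstaining = 706); a majority of 706 is 354, so 354 needed; 355 in favor. Satisfied.

Valid — all requirements satisfied.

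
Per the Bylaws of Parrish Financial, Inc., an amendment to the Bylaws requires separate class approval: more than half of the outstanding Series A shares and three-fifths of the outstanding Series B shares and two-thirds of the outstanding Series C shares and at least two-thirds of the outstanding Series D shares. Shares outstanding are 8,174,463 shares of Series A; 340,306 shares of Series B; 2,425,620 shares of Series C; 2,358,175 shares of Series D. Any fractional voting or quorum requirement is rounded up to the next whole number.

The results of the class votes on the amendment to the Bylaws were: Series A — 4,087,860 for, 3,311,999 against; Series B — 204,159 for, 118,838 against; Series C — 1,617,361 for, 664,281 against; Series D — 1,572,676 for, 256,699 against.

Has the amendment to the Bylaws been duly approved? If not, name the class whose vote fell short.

Not approved — the Series B shares did not give the required vote.

Series A: a majority of 8174463 is 4087232; 4,087,232 required, 4,087,860 in favor — approved.
Series B: 3/5 of 340306 = 204183.60, rounded up to 204184; 204,184 required, 204,159 in favor — not approved.
Series C: 2/3 of 2425620 = 1617080; 1,617,080 required, 1,617,361 in favor — approved.
Series D: 2/3 of 2358175 = 1572116.67, rounded up to 1572117; 1,572,117 required, 1,572,676 in favor — approved.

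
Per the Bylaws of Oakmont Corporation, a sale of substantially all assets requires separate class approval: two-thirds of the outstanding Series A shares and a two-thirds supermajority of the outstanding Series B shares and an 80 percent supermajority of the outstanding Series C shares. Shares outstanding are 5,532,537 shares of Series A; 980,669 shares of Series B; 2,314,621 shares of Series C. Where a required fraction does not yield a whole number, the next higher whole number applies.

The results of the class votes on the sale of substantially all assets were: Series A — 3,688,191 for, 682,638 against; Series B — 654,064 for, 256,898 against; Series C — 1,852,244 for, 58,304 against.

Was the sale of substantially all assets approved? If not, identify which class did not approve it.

Not approved — the Series A shares did not give the required vote.

Series A: 2/3 of 5532537 = 3688358; 3,688,358 required, 3,688,191 in favor — not approved.
Series B: 2/3 of 980669 = 653779.33, rounded up to 653780; 653,780 required, 654,064 in favor — approved.
Series C: 4/5 of 2314621 = 1851696.80, rounded up to 1851697; 1,851,697 required, 1,852,244 in favor — approved.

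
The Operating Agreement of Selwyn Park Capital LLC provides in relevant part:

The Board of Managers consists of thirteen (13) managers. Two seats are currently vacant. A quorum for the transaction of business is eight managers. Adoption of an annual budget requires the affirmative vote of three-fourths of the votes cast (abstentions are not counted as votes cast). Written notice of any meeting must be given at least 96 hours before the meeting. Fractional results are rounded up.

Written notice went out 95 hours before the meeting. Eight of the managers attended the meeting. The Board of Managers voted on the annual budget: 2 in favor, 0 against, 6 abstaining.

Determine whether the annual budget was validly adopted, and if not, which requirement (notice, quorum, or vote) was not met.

Invalid — notice requirement not satisfied.

Notice: 95 hours given; 96 required (95 < 96). Not satisfied.
Quorum: 8 present; quorum is 8. Satisfied.
Vote: the annual budget requires three-fourths of the votes cast (8 present − 6 abstaining = 2). 3/4 of 2 = 1.50, rounded up to 2, so 2 affirmative votes are needed; 2 voted in favor. Satisfied.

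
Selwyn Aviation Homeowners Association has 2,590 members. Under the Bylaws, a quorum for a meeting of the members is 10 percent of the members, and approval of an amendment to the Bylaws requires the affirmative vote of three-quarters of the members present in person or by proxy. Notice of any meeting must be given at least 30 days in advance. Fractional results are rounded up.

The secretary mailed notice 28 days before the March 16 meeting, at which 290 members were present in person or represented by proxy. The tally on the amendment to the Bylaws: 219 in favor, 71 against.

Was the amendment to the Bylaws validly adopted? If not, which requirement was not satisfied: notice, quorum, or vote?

Invalid — notice requirement not satisfied.

Notice: 28 days given; 30 required. Not satisfied.
Quorum: 10% of 2,590 = 259; 290 present. Satisfied.
Vote: requires three-fourths of those present (290); 3/4 of 290 = 217.50, rounded up to 218, so 218 needed; 219 in favor. Satisfied.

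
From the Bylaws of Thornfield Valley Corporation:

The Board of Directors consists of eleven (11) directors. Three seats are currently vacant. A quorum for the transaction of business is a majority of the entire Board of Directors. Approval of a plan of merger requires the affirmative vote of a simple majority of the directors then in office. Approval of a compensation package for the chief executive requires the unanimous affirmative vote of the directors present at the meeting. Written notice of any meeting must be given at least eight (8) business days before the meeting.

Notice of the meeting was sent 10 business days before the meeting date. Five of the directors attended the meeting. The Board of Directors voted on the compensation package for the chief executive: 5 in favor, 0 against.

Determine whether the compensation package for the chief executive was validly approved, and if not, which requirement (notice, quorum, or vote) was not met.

Invalid — quorum requirement not satisfied.

Notice: 10 business days given; 8 required (10 ≥ 8). Satisfied.
Quorum: 5 present; quorum is 6. Not satisfied.
Vote: the compensation package for the chief executive requires the unanimous vote of the directors present (5). Unanimous means all 5, so 5 affirmative votes are needed; 5 voted in favor. Satisfied. (Moot — without a quorum no business can be validly transacted.)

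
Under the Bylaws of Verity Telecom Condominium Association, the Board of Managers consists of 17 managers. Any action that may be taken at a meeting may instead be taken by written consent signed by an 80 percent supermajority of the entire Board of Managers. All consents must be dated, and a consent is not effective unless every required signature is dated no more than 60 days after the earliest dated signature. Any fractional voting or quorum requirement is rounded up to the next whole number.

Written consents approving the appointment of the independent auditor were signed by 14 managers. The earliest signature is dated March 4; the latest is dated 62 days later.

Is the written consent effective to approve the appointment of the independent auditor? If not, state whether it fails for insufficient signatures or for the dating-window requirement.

Signatures required: an 80 percent supermajority of 17 — 4/5 of 17 = 13.60, rounded up to 14, so 14 needed; 14 signed. Sufficient.
Dating window: the latest signature is 62 days after the earliest; the limit is 60 days. Outside the window.

Not effective — dating-window requirement not satisfied.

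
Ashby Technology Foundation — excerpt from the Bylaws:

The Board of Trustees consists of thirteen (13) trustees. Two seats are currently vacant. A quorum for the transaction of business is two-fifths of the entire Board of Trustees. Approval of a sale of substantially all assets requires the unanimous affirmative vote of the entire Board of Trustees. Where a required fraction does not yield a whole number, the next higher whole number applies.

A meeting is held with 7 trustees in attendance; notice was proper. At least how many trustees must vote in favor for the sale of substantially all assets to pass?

The sale of substantially all assets requires the unanimous vote of the entire Board of Trustees (13).
Unanimous means all 13.
(Only 7 can vote, so the sale of substantially all assets cannot pass at this meeting, but the required vote is still 13.)

13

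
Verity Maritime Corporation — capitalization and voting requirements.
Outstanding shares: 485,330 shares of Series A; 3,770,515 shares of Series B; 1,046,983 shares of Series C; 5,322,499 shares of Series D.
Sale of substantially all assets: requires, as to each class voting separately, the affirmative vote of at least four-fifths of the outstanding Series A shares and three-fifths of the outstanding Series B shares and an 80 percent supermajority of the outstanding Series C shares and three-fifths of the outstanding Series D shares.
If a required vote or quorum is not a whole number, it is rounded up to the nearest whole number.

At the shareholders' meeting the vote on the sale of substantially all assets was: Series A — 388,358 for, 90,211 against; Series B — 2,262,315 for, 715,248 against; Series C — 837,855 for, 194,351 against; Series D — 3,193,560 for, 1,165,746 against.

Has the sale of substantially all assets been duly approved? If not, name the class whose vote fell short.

Approved — every class gave the required vote.

Series A: 4/5 of 485330 = 388264; 388,264 required, 388,358 in favor — approved.
Series B: 3/5 of 3770515 = 2262309; 2,262,309 required, 2,262,315 in favor — approved.
Series C: 4/5 of 1046983 = 837586.40, rounded up to 837587; 837,587 required, 837,855 in favor — approved.
Series D: 3/5 of 5322499 = 3193499.40, rounded up to 3193500; 3,193,500 required, 3,193,560 in favor — approved.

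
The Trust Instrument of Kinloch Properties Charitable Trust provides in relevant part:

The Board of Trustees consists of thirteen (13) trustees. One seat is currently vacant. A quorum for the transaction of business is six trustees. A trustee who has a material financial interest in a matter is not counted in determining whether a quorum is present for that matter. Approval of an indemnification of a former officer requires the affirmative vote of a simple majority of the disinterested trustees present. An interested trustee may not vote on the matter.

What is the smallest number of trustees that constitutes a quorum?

The quorum is fixed at 6.

6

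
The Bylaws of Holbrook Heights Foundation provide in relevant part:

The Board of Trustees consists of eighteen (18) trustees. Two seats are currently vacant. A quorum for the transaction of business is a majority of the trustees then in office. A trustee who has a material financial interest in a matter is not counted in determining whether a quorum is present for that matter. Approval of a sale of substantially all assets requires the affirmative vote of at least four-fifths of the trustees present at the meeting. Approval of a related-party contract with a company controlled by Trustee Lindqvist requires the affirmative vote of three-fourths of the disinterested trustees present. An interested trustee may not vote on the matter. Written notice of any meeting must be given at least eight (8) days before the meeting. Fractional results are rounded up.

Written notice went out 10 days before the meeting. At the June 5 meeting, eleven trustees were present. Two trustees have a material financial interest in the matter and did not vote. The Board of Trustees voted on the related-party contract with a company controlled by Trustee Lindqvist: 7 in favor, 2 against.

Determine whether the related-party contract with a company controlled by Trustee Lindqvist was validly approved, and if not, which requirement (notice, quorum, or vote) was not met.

Valid — all requirements satisfied.

Notice: 10 days given; 8 required (10 ≥ 8). Satisfied.
Quorum: 11 present, but the 2 interested trustees do not count, leaving 9. Quorum is 9. Satisfied.
Vote: the related-party contract with a company controlled by Trustee Lindqvist requires three-fourths of the disinterested trustees present (11 − 2 = 9). 3/4 of 9 = 6.75, rounded up to 7, so 7 affirmative votes are needed; 7 voted in favor. Satisfied.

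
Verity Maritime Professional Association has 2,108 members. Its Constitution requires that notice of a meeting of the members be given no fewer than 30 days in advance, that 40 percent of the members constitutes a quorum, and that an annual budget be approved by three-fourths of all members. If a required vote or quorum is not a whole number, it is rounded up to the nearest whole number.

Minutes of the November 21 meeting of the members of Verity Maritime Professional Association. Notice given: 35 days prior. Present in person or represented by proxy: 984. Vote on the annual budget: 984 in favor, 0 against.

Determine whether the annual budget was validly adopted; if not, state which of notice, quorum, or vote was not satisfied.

Invalid — vote requirement not satisfied.

Notice: 35 days given; 30 required. Satisfied.
Quorum: 40% of 2,108 = 843.20, rounded up to 844; 984 present. Satisfied.
Vote: requires three-fourths of all members (2,108); 3/4 of 2108 = 1581, so 1,581 needed; 984 in favor. Not satisfied.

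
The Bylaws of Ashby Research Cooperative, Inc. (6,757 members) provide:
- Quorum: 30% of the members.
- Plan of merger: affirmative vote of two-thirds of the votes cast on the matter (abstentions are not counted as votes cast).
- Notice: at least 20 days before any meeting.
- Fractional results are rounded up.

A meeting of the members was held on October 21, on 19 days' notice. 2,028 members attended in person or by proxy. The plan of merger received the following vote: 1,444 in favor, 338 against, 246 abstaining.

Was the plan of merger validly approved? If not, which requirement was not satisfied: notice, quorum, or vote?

Notice: 19 days given; 20 required. Not satisfied.
Quorum: 30% of 6,757 = 2,027.10, rounded up to 2,028; 2,028 present. Satisfied.
Vote: requires two-thirds of the votes cast (2,028 − 246 abstaining = 1,782); 2/3 of 1782 = 1188, so 1,188 needed; 1,444 in favor. Satisfied.

Invalid — notice requirement not satisfied.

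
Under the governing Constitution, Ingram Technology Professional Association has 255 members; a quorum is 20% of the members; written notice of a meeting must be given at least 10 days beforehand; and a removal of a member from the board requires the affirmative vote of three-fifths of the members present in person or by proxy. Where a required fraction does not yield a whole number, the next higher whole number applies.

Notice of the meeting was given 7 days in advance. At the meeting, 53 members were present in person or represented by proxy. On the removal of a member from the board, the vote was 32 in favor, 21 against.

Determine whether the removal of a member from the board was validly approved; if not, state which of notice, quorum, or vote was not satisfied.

Notice: 7 days given; 10 required. Not satisfied.
Quorum: 20% of 255 = 51; 53 present. Satisfied.
Vote: requires three-fifths of those present (53); 3/5 of 53 = 31.80, rounded up to 32, so 32 needed; 32 in favor. Satisfied.

Invalid — notice requirement not satisfied.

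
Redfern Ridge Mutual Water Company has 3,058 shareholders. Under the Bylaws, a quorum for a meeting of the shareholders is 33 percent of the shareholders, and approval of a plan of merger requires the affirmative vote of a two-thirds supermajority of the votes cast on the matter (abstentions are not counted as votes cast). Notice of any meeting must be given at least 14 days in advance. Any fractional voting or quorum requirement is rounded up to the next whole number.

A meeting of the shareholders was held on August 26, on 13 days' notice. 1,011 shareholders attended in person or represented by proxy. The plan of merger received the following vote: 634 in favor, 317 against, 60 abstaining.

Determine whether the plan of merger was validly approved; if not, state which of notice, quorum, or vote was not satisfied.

Notice: 13 days given; 14 required. Not satisfied.
Quorum: 33% of 3,058 = 1,009.14, rounded up to 1,010; 1,011 present. Satisfied.
Vote: requires two-thirds of the votes cast (1,011 − 60 abstaining = 951); 2/3 of 951 = 634, so 634 needed; 634 in favor. Satisfied.

Invalid — notice requirement not satisfied.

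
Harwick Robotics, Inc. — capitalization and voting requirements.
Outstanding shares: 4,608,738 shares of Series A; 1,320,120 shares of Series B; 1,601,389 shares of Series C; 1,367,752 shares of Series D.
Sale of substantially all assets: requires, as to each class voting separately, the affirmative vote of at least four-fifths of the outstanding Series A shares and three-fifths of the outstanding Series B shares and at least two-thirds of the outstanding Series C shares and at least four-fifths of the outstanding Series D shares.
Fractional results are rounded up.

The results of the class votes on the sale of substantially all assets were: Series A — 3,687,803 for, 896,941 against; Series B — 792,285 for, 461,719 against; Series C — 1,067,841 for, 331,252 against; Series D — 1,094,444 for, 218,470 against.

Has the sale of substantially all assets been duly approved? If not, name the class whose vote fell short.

Series A: 4/5 of 4608738 = 3686990.40, rounded up to 3686991; 3,686,991 required, 3,687,803 in favor — approved.
Series B: 3/5 of 1320120 = 792072; 792,072 required, 792,285 in favor — approved.
Series C: 2/3 of 1601389 = 1067592.67, rounded up to 1067593; 1,067,593 required, 1,067,841 in favor — approved.
Series D: 4/5 of 1367752 = 1094201.60, rounded up to 1094202; 1,094,202 required, 1,094,444 in favor — approved.

Approved — every class gave the required vote.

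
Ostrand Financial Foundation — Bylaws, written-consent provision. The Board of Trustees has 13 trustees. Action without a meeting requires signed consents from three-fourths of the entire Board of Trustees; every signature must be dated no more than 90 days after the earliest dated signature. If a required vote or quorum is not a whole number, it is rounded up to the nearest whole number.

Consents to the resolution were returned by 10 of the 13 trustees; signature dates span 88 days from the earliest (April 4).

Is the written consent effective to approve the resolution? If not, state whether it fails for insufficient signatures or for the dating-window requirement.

Signatures required: three-fourths of 13 — 3/4 of 13 = 9.75, rounded up to 10, so 10 needed; 10 signed. Sufficient.
Dating window: the latest signature is 88 days after the earliest; the limit is 90 days. Within the window.

Effective — both the signature and dating-window requirements are satisfied.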